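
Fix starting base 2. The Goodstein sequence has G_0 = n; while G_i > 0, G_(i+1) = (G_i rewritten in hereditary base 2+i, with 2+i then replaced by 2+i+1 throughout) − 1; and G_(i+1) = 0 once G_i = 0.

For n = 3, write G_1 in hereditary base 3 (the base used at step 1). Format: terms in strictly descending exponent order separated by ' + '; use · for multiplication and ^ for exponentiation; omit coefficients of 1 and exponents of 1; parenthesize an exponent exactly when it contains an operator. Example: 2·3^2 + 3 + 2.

G_0=3  [base 2] 2 + 1  →[2↦3]→  3 + 1 = 4  −1 ⇒ G_1=3
G_1=3  [base 3] 3  →[3↦4]→  4 = 4  −1 ⇒ G_2=3

3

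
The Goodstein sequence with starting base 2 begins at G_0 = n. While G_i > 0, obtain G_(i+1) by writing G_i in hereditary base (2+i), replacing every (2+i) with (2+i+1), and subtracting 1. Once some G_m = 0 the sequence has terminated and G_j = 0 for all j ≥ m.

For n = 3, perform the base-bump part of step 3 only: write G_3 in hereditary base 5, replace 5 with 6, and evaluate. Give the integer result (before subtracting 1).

[0] 3 ≡ 2 + 1 (base 2). Lift 3: 4. −1: 3.
[1] 3 ≡ 3 (base 3). Lift 4: 4. −1: 3.
[2] 3 ≡ 3 (base 4). Lift 5: 3. −1: 2.

2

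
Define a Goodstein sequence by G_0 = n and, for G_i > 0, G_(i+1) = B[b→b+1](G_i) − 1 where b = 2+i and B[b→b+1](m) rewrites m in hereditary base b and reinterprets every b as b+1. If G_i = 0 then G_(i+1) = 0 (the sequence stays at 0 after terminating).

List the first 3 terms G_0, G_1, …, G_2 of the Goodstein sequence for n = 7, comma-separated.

7, 30, 259

[0] 7 ≡ 2^2 + 2 + 1 (base 2). Lift 3: 31. −1: 30.
[1] 30 ≡ 3^3 + 3 (base 3). Lift 4: 260. −1: 259.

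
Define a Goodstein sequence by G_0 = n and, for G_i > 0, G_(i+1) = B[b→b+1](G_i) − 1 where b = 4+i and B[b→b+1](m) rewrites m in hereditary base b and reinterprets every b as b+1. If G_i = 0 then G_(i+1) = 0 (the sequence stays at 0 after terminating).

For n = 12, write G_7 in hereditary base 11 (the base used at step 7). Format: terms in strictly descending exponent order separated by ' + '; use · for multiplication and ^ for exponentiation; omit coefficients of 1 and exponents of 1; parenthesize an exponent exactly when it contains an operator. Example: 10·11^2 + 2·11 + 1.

G_0=12  [base 4] 3·4  →[4↦5]→  3·5 = 15  −1 ⇒ G_1=14
G_1=14  [base 5] 2·5 + 4  →[5↦6]→  2·6 + 4 = 16  −1 ⇒ G_2=15
G_2=15  [base 6] 2·6 + 3  →[6↦7]→  2·7 + 3 = 17  −1 ⇒ G_3=16
G_3=16  [base 7] 2·7 + 2  →[7↦8]→  2·8 + 2 = 18  −1 ⇒ G_4=17
G_4=17  [base 8] 2·8 + 1  →[8↦9]→  2·9 + 1 = 19  −1 ⇒ G_5=18
G_5=18  [base 9] 2·9  →[9↦10]→  2·10 = 20  −1 ⇒ G_6=19
G_6=19  [base 10] 10 + 9  →[10↦11]→  11 + 9 = 20  −1 ⇒ G_7=19
G_7=19  [base 11] 11 + 8  →[11↦12]→  12 + 8 = 20  −1 ⇒ G_8=19

11 + 8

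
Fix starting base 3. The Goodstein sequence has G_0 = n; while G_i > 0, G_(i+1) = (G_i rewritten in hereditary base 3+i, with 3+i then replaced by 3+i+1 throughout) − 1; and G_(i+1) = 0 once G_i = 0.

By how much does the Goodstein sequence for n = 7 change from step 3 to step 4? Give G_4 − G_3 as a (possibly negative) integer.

[0] 7 ≡ 2·3 + 1 (base 3). Lift 4: 9. −1: 8.
[1] 8 ≡ 2·4 (base 4). Lift 5: 10. −1: 9.
[2] 9 ≡ 5 + 4 (base 5). Lift 6: 10. −1: 9.
[3] 9 ≡ 6 + 3 (base 6). Lift 7: 10. −1: 9.

0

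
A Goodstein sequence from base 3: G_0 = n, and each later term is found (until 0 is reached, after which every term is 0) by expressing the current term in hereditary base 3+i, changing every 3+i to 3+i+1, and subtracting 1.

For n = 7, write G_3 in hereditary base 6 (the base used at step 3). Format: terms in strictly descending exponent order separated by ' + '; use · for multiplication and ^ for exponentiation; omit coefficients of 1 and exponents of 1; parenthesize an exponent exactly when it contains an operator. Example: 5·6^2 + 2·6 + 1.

(0) 7|_3 = 2·3 + 1 ↦ 2·4 + 1|_4 = 9 ⇒ 8
(1) 8|_4 = 2·4 ↦ 2·5|_5 = 10 ⇒ 9
(2) 9|_5 = 5 + 4 ↦ 6 + 4|_6 = 10 ⇒ 9
(3) 9|_6 = 6 + 3 ↦ 7 + 3|_7 = 10 ⇒ 9

6 + 3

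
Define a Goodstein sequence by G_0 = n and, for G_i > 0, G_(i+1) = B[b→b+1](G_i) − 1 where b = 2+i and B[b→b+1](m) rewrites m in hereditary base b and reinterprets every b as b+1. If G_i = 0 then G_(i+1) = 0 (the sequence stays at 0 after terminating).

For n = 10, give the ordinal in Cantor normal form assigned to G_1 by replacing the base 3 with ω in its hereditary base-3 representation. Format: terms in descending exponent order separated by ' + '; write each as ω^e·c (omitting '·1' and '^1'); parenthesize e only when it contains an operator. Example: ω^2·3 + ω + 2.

ω^(ω + 1) + 2

(0) 10|_2 = 2^(2 + 1) + 2 ↦ 3^(3 + 1) + 3|_3 = 84 ⇒ 83
(1) 83|_3 = 3^(3 + 1) + 2 ↦ 4^(4 + 1) + 2|_4 = 1026 ⇒ 1025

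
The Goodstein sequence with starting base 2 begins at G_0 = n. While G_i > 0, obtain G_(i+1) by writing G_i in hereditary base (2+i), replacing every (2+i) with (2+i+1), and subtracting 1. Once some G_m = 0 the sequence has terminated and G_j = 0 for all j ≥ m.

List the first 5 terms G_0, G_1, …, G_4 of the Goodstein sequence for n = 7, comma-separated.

7 —HB2→ 2^2 + 2 + 1 —bump→ 3^3 + 3 + 1 = 31 —(−1)→ 30
30 —HB3→ 3^3 + 3 —bump→ 4^4 + 4 = 260 —(−1)→ 259
259 —HB4→ 4^4 + 3 —bump→ 5^5 + 3 = 3128 —(−1)→ 3127
3127 —HB5→ 5^5 + 2 —bump→ 6^6 + 2 = 46658 —(−1)→ 46657

7, 30, 259, 3127, 46657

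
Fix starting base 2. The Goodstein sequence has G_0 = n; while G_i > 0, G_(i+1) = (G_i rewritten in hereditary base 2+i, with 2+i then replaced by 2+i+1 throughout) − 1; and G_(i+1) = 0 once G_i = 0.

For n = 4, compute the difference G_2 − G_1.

[0] 4 ≡ 2^2 (base 2). Lift 3: 27. −1: 26.
[1] 26 ≡ 2·3^2 + 2·3 + 2 (base 3). Lift 4: 42. −1: 41.

15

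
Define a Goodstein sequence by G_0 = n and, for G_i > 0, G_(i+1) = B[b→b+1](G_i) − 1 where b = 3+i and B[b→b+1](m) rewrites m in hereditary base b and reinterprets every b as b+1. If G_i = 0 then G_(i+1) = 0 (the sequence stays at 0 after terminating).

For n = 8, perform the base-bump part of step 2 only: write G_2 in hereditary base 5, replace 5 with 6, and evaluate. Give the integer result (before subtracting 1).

(0) 8|_3 = 2·3 + 2 ↦ 2·4 + 2|_4 = 10 ⇒ 9
(1) 9|_4 = 2·4 + 1 ↦ 2·5 + 1|_5 = 11 ⇒ 10

12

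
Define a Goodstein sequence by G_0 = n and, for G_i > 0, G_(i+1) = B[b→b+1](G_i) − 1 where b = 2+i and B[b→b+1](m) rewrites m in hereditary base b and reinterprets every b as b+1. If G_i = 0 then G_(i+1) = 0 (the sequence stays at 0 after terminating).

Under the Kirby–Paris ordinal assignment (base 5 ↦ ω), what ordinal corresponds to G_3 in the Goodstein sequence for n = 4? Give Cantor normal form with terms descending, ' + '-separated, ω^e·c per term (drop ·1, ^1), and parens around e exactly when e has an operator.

ω^2·2 + ω·2

[0] 4 ≡ 2^2 (base 2). Lift 3: 27. −1: 26.
[1] 26 ≡ 2·3^2 + 2·3 + 2 (base 3). Lift 4: 42. −1: 41.
[2] 41 ≡ 2·4^2 + 2·4 + 1 (base 4). Lift 5: 61. −1: 60.
[3] 60 ≡ 2·5^2 + 2·5 (base 5). Lift 6: 84. −1: 83.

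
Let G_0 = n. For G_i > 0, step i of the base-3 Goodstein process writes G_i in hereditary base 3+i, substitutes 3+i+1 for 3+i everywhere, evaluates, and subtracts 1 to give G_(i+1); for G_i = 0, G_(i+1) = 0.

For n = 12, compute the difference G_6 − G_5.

6

G_0 = 12. HB_3(12) = 3^2 + 3. Bump = 20. G_1 = 19.
G_1 = 19. HB_4(19) = 4^2 + 3. Bump = 28. G_2 = 27.
G_2 = 27. HB_5(27) = 5^2 + 2. Bump = 38. G_3 = 37.
G_3 = 37. HB_6(37) = 6^2 + 1. Bump = 50. G_4 = 49.
G_4 = 49. HB_7(49) = 7^2. Bump = 64. G_5 = 63.
G_5 = 63. HB_8(63) = 7·8 + 7. Bump = 70. G_6 = 69.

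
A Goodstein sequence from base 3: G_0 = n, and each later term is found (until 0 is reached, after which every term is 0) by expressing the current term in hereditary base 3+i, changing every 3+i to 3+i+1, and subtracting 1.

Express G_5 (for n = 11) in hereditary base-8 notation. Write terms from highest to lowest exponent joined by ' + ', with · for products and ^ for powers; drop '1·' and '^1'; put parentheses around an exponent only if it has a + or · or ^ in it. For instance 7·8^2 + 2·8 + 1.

11 —HB3→ 3^2 + 2 —bump→ 4^2 + 2 = 18 —(−1)→ 17
17 —HB4→ 4^2 + 1 —bump→ 5^2 + 1 = 26 —(−1)→ 25
25 —HB5→ 5^2 —bump→ 6^2 = 36 —(−1)→ 35
35 —HB6→ 5·6 + 5 —bump→ 5·7 + 5 = 40 —(−1)→ 39
39 —HB7→ 5·7 + 4 —bump→ 5·8 + 4 = 44 —(−1)→ 43
43 —HB8→ 5·8 + 3 —bump→ 5·9 + 3 = 48 —(−1)→ 47

5·8 + 3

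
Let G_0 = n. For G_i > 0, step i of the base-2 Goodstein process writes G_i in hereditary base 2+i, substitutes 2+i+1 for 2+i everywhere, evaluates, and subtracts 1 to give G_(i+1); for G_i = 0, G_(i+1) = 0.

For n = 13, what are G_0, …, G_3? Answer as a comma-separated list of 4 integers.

13, 108, 1279, 16092

13 —HB2→ 2^(2 + 1) + 2^2 + 1 —bump→ 3^(3 + 1) + 3^3 + 1 = 109 —(−1)→ 108
108 —HB3→ 3^(3 + 1) + 3^3 —bump→ 4^(4 + 1) + 4^4 = 1280 —(−1)→ 1279
1279 —HB4→ 4^(4 + 1) + 3·4^3 + 3·4^2 + 3·4 + 3 —bump→ 5^(5 + 1) + 3·5^3 + 3·5^2 + 3·5 + 3 = 16093 —(−1)→ 16092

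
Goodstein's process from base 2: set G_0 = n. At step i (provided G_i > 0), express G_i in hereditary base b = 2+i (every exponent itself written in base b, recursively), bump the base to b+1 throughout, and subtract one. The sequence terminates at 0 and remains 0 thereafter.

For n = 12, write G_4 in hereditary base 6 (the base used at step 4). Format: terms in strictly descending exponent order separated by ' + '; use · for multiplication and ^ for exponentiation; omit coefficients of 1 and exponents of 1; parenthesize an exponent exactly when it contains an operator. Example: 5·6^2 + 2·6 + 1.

G_0 = 12. HB_2(12) = 2^(2 + 1) + 2^2. Bump = 108. G_1 = 107.
G_1 = 107. HB_3(107) = 3^(3 + 1) + 2·3^2 + 2·3 + 2. Bump = 1066. G_2 = 1065.
G_2 = 1065. HB_4(1065) = 4^(4 + 1) + 2·4^2 + 2·4 + 1. Bump = 15686. G_3 = 15685.
G_3 = 15685. HB_5(15685) = 5^(5 + 1) + 2·5^2 + 2·5. Bump = 280020. G_4 = 280019.
G_4 = 280019. HB_6(280019) = 6^(6 + 1) + 2·6^2 + 6 + 5. Bump = 5764911. G_5 = 5764910.

6^(6 + 1) + 2·6^2 + 6 + 5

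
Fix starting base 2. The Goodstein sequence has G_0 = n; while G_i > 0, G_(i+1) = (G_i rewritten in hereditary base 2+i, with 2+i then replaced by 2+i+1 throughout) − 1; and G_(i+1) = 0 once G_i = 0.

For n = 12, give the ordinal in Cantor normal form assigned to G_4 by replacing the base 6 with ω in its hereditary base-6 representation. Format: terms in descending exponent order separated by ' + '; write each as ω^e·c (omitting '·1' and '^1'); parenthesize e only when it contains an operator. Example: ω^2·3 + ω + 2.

i=0: 12 = 2^(2 + 1) + 2^2 (b=2); 2→3: 3^(3 + 1) + 3^3 = 108; 108−1 = 107
i=1: 107 = 3^(3 + 1) + 2·3^2 + 2·3 + 2 (b=3); 3→4: 4^(4 + 1) + 2·4^2 + 2·4 + 2 = 1066; 1066−1 = 1065
i=2: 1065 = 4^(4 + 1) + 2·4^2 + 2·4 + 1 (b=4); 4→5: 5^(5 + 1) + 2·5^2 + 2·5 + 1 = 15686; 15686−1 = 15685
i=3: 15685 = 5^(5 + 1) + 2·5^2 + 2·5 (b=5); 5→6: 6^(6 + 1) + 2·6^2 + 2·6 = 280020; 280020−1 = 280019
i=4: 280019 = 6^(6 + 1) + 2·6^2 + 6 + 5 (b=6); 6→7: 7^(7 + 1) + 2·7^2 + 7 + 5 = 5764911; 5764911−1 = 5764910

ω^(ω + 1) + ω^2·2 + ω + 5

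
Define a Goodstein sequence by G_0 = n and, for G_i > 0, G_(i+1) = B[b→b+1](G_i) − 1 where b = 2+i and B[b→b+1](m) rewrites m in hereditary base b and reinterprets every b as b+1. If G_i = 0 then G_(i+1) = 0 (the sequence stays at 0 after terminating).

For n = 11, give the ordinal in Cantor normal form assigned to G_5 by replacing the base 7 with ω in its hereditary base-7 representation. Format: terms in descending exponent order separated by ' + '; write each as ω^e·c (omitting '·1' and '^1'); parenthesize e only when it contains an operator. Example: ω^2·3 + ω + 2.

ω^(ω + 1)

i=0: 11 = 2^(2 + 1) + 2 + 1 (b=2); 2→3: 3^(3 + 1) + 3 + 1 = 85; 85−1 = 84
i=1: 84 = 3^(3 + 1) + 3 (b=3); 3→4: 4^(4 + 1) + 4 = 1028; 1028−1 = 1027
i=2: 1027 = 4^(4 + 1) + 3 (b=4); 4→5: 5^(5 + 1) + 3 = 15628; 15628−1 = 15627
i=3: 15627 = 5^(5 + 1) + 2 (b=5); 5→6: 6^(6 + 1) + 2 = 279938; 279938−1 = 279937
i=4: 279937 = 6^(6 + 1) + 1 (b=6); 6→7: 7^(7 + 1) + 1 = 5764802; 5764802−1 = 5764801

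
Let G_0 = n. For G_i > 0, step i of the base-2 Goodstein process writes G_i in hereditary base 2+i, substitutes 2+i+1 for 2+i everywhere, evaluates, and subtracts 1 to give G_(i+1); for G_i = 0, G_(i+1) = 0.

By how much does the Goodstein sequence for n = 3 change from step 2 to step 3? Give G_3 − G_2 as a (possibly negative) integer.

-1

G_0 = 3. HB_2(3) = 2 + 1. Bump = 4. G_1 = 3.
G_1 = 3. HB_3(3) = 3. Bump = 4. G_2 = 3.
G_2 = 3. HB_4(3) = 3. Bump = 3. G_3 = 2.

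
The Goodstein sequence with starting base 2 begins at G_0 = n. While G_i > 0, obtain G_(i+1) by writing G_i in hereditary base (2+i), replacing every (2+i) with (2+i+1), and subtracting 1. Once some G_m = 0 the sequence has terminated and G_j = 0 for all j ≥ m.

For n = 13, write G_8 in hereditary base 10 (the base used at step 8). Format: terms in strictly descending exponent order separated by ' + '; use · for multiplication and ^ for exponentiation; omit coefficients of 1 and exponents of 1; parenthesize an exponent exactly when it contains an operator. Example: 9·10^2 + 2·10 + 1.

10^(10 + 1) + 3·10^3 + 3·10^2 + 2·10 + 5

base 2: 13 = 2^(2 + 1) + 2^2 + 1; at 3: 3^(3 + 1) + 3^3 + 1 = 109; next = 108
base 3: 108 = 3^(3 + 1) + 3^3; at 4: 4^(4 + 1) + 4^4 = 1280; next = 1279
base 4: 1279 = 4^(4 + 1) + 3·4^3 + 3·4^2 + 3·4 + 3; at 5: 5^(5 + 1) + 3·5^3 + 3·5^2 + 3·5 + 3 = 16093; next = 16092
base 5: 16092 = 5^(5 + 1) + 3·5^3 + 3·5^2 + 3·5 + 2; at 6: 6^(6 + 1) + 3·6^3 + 3·6^2 + 3·6 + 2 = 280712; next = 280711
base 6: 280711 = 6^(6 + 1) + 3·6^3 + 3·6^2 + 3·6 + 1; at 7: 7^(7 + 1) + 3·7^3 + 3·7^2 + 3·7 + 1 = 5765999; next = 5765998
base 7: 5765998 = 7^(7 + 1) + 3·7^3 + 3·7^2 + 3·7; at 8: 8^(8 + 1) + 3·8^3 + 3·8^2 + 3·8 = 134219480; next = 134219479
base 8: 134219479 = 8^(8 + 1) + 3·8^3 + 3·8^2 + 2·8 + 7; at 9: 9^(9 + 1) + 3·9^3 + 3·9^2 + 2·9 + 7 = 3486786856; next = 3486786855
base 9: 3486786855 = 9^(9 + 1) + 3·9^3 + 3·9^2 + 2·9 + 6; at 10: 10^(10 + 1) + 3·10^3 + 3·10^2 + 2·10 + 6 = 100000003326; next = 100000003325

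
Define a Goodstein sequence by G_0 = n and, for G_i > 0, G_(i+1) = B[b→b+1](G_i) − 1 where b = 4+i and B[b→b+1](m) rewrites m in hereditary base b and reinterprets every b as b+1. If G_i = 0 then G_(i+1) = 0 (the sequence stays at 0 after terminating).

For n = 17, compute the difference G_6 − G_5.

4

base 4: 17 = 4^2 + 1; at 5: 5^2 + 1 = 26; next = 25
base 5: 25 = 5^2; at 6: 6^2 = 36; next = 35
base 6: 35 = 5·6 + 5; at 7: 5·7 + 5 = 40; next = 39
base 7: 39 = 5·7 + 4; at 8: 5·8 + 4 = 44; next = 43
base 8: 43 = 5·8 + 3; at 9: 5·9 + 3 = 48; next = 47
base 9: 47 = 5·9 + 2; at 10: 5·10 + 2 = 52; next = 51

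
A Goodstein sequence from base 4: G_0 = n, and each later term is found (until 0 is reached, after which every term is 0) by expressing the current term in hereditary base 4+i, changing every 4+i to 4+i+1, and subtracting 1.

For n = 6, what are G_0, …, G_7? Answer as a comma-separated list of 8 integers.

6 —HB4→ 4 + 2 —bump→ 5 + 2 = 7 —(−1)→ 6
6 —HB5→ 5 + 1 —bump→ 6 + 1 = 7 —(−1)→ 6
6 —HB6→ 6 —bump→ 7 = 7 —(−1)→ 6
6 —HB7→ 6 —bump→ 6 = 6 —(−1)→ 5
5 —HB8→ 5 —bump→ 5 = 5 —(−1)→ 4
4 —HB9→ 4 —bump→ 4 = 4 —(−1)→ 3
3 —HB10→ 3 —bump→ 3 = 3 —(−1)→ 2

6, 6, 6, 6, 5, 4, 3, 2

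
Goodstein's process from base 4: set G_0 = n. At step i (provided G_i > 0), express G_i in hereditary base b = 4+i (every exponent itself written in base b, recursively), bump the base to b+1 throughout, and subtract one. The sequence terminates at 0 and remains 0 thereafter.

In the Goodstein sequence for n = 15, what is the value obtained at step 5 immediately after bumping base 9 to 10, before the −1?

G_0=15  [base 4] 3·4 + 3  →[4↦5]→  3·5 + 3 = 18  −1 ⇒ G_1=17
G_1=17  [base 5] 3·5 + 2  →[5↦6]→  3·6 + 2 = 20  −1 ⇒ G_2=19
G_2=19  [base 6] 3·6 + 1  →[6↦7]→  3·7 + 1 = 22  −1 ⇒ G_3=21
G_3=21  [base 7] 3·7  →[7↦8]→  3·8 = 24  −1 ⇒ G_4=23
G_4=23  [base 8] 2·8 + 7  →[8↦9]→  2·9 + 7 = 25  −1 ⇒ G_5=24
G_5=24  [base 9] 2·9 + 6  →[9↦10]→  2·10 + 6 = 26  −1 ⇒ G_6=25

26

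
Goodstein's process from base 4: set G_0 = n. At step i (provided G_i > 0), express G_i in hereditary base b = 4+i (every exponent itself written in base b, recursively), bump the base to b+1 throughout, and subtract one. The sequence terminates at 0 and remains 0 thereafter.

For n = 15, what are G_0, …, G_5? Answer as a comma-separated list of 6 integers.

G_0=15  [base 4] 3·4 + 3  →[4↦5]→  3·5 + 3 = 18  −1 ⇒ G_1=17
G_1=17  [base 5] 3·5 + 2  →[5↦6]→  3·6 + 2 = 20  −1 ⇒ G_2=19
G_2=19  [base 6] 3·6 + 1  →[6↦7]→  3·7 + 1 = 22  −1 ⇒ G_3=21
G_3=21  [base 7] 3·7  →[7↦8]→  3·8 = 24  −1 ⇒ G_4=23
G_4=23  [base 8] 2·8 + 7  →[8↦9]→  2·9 + 7 = 25  −1 ⇒ G_5=24

15, 17, 19, 21, 23, 24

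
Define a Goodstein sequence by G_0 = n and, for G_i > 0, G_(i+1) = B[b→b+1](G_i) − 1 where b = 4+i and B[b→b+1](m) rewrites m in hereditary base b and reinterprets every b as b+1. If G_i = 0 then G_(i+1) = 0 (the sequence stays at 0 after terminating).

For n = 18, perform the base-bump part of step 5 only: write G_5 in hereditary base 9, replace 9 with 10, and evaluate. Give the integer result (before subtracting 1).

64

(0) 18|_4 = 4^2 + 2 ↦ 5^2 + 2|_5 = 27 ⇒ 26
(1) 26|_5 = 5^2 + 1 ↦ 6^2 + 1|_6 = 37 ⇒ 36
(2) 36|_6 = 6^2 ↦ 7^2|_7 = 49 ⇒ 48
(3) 48|_7 = 6·7 + 6 ↦ 6·8 + 6|_8 = 54 ⇒ 53
(4) 53|_8 = 6·8 + 5 ↦ 6·9 + 5|_9 = 59 ⇒ 58
(5) 58|_9 = 6·9 + 4 ↦ 6·10 + 4|_10 = 64 ⇒ 63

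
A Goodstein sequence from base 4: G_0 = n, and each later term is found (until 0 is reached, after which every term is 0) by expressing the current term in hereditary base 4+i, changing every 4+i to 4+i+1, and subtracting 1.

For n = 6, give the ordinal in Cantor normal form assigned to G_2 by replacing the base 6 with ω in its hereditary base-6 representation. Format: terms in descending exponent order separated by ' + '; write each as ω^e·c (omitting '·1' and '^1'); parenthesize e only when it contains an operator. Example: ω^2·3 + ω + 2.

ω

G_0=6  [base 4] 4 + 2  →[4↦5]→  5 + 2 = 7  −1 ⇒ G_1=6
G_1=6  [base 5] 5 + 1  →[5↦6]→  6 + 1 = 7  −1 ⇒ G_2=6
G_2=6  [base 6] 6  →[6↦7]→  7 = 7  −1 ⇒ G_3=6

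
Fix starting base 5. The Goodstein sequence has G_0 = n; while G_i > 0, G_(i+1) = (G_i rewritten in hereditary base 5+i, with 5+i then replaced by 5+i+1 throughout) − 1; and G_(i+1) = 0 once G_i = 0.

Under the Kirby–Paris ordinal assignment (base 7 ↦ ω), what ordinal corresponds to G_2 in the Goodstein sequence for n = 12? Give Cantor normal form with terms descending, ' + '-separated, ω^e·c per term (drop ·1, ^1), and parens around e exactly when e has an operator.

12 —HB5→ 2·5 + 2 —bump→ 2·6 + 2 = 14 —(−1)→ 13
13 —HB6→ 2·6 + 1 —bump→ 2·7 + 1 = 15 —(−1)→ 14
14 —HB7→ 2·7 —bump→ 2·8 = 16 —(−1)→ 15

ω·2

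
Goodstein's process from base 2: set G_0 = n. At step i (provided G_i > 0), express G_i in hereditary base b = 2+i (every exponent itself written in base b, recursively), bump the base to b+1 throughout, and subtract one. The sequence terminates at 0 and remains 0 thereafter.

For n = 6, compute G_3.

3125

6 —HB2→ 2^2 + 2 —bump→ 3^3 + 3 = 30 —(−1)→ 29
29 —HB3→ 3^3 + 2 —bump→ 4^4 + 2 = 258 —(−1)→ 257
257 —HB4→ 4^4 + 1 —bump→ 5^5 + 1 = 3126 —(−1)→ 3125
3125 —HB5→ 5^5 —bump→ 6^6 = 46656 —(−1)→ 46655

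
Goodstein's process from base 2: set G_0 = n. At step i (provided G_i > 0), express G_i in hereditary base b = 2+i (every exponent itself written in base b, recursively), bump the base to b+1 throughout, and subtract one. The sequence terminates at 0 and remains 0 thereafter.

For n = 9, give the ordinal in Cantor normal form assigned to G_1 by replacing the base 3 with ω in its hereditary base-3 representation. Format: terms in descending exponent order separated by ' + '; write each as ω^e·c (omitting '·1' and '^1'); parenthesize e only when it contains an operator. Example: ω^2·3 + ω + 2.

ω^(ω + 1)

G_0 = 9. HB_2(9) = 2^(2 + 1) + 1. Bump = 82. G_1 = 81.
G_1 = 81. HB_3(81) = 3^(3 + 1). Bump = 1024. G_2 = 1023.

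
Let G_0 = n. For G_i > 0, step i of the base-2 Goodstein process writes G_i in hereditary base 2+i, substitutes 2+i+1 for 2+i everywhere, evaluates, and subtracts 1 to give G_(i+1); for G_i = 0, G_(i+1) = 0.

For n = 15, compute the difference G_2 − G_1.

1172

15 —HB2→ 2^(2 + 1) + 2^2 + 2 + 1 —bump→ 3^(3 + 1) + 3^3 + 3 + 1 = 112 —(−1)→ 111
111 —HB3→ 3^(3 + 1) + 3^3 + 3 —bump→ 4^(4 + 1) + 4^4 + 4 = 1284 —(−1)→ 1283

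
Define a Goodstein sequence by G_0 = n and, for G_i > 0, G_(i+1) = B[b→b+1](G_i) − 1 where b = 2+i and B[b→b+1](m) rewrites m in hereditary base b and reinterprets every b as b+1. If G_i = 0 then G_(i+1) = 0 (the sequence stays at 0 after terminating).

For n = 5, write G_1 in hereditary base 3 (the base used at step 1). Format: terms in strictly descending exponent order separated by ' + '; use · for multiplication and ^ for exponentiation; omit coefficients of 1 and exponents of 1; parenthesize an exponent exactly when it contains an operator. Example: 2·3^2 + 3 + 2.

i=0: 5 = 2^2 + 1 (b=2); 2→3: 3^3 + 1 = 28; 28−1 = 27
i=1: 27 = 3^3 (b=3); 3→4: 4^4 = 256; 256−1 = 255

3^3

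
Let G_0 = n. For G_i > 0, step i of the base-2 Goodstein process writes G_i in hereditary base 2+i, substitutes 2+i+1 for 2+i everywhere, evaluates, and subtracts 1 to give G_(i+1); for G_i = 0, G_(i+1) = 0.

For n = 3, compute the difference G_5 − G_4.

-1

i=0: 3 = 2 + 1 (b=2); 2→3: 3 + 1 = 4; 4−1 = 3
i=1: 3 = 3 (b=3); 3→4: 4 = 4; 4−1 = 3
i=2: 3 = 3 (b=4); 4→5: 3 = 3; 3−1 = 2
i=3: 2 = 2 (b=5); 5→6: 2 = 2; 2−1 = 1
i=4: 1 = 1 (b=6); 6→7: 1 = 1; 1−1 = 0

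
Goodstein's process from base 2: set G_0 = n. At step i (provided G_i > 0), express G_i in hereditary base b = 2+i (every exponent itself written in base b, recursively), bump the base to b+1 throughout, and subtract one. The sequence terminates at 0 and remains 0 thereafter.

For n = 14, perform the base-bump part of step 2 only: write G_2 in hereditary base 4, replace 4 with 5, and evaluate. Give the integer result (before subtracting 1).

i=0: 14 = 2^(2 + 1) + 2^2 + 2 (b=2); 2→3: 3^(3 + 1) + 3^3 + 3 = 111; 111−1 = 110
i=1: 110 = 3^(3 + 1) + 3^3 + 2 (b=3); 3→4: 4^(4 + 1) + 4^4 + 2 = 1282; 1282−1 = 1281

18751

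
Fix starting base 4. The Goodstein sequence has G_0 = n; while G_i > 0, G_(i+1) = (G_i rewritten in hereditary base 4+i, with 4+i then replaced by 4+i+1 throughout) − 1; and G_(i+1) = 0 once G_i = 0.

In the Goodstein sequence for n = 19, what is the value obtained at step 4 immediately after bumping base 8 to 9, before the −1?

70

(0) 19|_4 = 4^2 + 3 ↦ 5^2 + 3|_5 = 28 ⇒ 27
(1) 27|_5 = 5^2 + 2 ↦ 6^2 + 2|_6 = 38 ⇒ 37
(2) 37|_6 = 6^2 + 1 ↦ 7^2 + 1|_7 = 50 ⇒ 49
(3) 49|_7 = 7^2 ↦ 8^2|_8 = 64 ⇒ 63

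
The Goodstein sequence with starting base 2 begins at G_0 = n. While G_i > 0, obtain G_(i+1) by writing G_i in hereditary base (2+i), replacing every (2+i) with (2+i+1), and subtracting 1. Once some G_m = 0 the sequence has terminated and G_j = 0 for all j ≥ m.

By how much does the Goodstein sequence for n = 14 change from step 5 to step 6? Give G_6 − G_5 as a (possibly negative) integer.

i=0: 14 = 2^(2 + 1) + 2^2 + 2 (b=2); 2→3: 3^(3 + 1) + 3^3 + 3 = 111; 111−1 = 110
i=1: 110 = 3^(3 + 1) + 3^3 + 2 (b=3); 3→4: 4^(4 + 1) + 4^4 + 2 = 1282; 1282−1 = 1281
i=2: 1281 = 4^(4 + 1) + 4^4 + 1 (b=4); 4→5: 5^(5 + 1) + 5^5 + 1 = 18751; 18751−1 = 18750
i=3: 18750 = 5^(5 + 1) + 5^5 (b=5); 5→6: 6^(6 + 1) + 6^6 = 326592; 326592−1 = 326591
i=4: 326591 = 6^(6 + 1) + 5·6^5 + 5·6^4 + 5·6^3 + 5·6^2 + 5·6 + 5 (b=6); 6→7: 7^(7 + 1) + 5·7^5 + 5·7^4 + 5·7^3 + 5·7^2 + 5·7 + 5 = 5862841; 5862841−1 = 5862840
i=5: 5862840 = 7^(7 + 1) + 5·7^5 + 5·7^4 + 5·7^3 + 5·7^2 + 5·7 + 4 (b=7); 7→8: 8^(8 + 1) + 5·8^5 + 5·8^4 + 5·8^3 + 5·8^2 + 5·8 + 4 = 134404972; 134404972−1 = 134404971

128542131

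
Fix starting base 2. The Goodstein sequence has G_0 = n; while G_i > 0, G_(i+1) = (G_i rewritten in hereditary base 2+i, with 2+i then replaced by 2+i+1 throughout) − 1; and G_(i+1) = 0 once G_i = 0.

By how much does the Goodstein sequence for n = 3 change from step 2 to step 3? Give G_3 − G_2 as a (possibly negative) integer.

-1

G_0=3  [base 2] 2 + 1  →[2↦3]→  3 + 1 = 4  −1 ⇒ G_1=3
G_1=3  [base 3] 3  →[3↦4]→  4 = 4  −1 ⇒ G_2=3
G_2=3  [base 4] 3  →[4↦5]→  3 = 3  −1 ⇒ G_3=2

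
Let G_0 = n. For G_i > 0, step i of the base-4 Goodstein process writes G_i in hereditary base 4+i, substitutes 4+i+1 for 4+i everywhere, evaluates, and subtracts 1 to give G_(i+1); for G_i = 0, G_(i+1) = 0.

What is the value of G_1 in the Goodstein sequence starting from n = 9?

10

G_0=9  [base 4] 2·4 + 1  →[4↦5]→  2·5 + 1 = 11  −1 ⇒ G_1=10
G_1=10  [base 5] 2·5  →[5↦6]→  2·6 = 12  −1 ⇒ G_2=11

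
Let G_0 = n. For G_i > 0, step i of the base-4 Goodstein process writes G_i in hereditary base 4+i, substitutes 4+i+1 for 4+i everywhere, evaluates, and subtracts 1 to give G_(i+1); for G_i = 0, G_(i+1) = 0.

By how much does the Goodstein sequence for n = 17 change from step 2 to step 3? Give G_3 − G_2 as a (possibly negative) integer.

4

17 —HB4→ 4^2 + 1 —bump→ 5^2 + 1 = 26 —(−1)→ 25
25 —HB5→ 5^2 —bump→ 6^2 = 36 —(−1)→ 35
35 —HB6→ 5·6 + 5 —bump→ 5·7 + 5 = 40 —(−1)→ 39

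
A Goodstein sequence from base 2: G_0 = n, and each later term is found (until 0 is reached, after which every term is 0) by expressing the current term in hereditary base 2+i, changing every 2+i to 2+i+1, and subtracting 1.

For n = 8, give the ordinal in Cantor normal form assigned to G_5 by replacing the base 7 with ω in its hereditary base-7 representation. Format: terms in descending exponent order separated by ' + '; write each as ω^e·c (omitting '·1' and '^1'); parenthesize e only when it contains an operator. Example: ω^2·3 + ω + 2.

8 —HB2→ 2^(2 + 1) —bump→ 3^(3 + 1) = 81 —(−1)→ 80
80 —HB3→ 2·3^3 + 2·3^2 + 2·3 + 2 —bump→ 2·4^4 + 2·4^2 + 2·4 + 2 = 554 —(−1)→ 553
553 —HB4→ 2·4^4 + 2·4^2 + 2·4 + 1 —bump→ 2·5^5 + 2·5^2 + 2·5 + 1 = 6311 —(−1)→ 6310
6310 —HB5→ 2·5^5 + 2·5^2 + 2·5 —bump→ 2·6^6 + 2·6^2 + 2·6 = 93396 —(−1)→ 93395
93395 —HB6→ 2·6^6 + 2·6^2 + 6 + 5 —bump→ 2·7^7 + 2·7^2 + 7 + 5 = 1647196 —(−1)→ 1647195
1647195 —HB7→ 2·7^7 + 2·7^2 + 7 + 4 —bump→ 2·8^8 + 2·8^2 + 8 + 4 = 33554572 —(−1)→ 33554571

ω^ω·2 + ω^2·2 + ω + 4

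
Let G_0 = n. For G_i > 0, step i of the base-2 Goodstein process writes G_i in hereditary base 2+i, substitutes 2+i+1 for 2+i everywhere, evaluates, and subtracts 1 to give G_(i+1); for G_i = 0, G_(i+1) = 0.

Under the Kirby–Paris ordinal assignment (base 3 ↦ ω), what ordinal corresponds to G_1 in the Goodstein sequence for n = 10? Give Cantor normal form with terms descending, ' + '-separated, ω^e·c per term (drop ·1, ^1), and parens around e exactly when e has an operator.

ω^(ω + 1) + 2

G_0=10  [base 2] 2^(2 + 1) + 2  →[2↦3]→  3^(3 + 1) + 3 = 84  −1 ⇒ G_1=83
G_1=83  [base 3] 3^(3 + 1) + 2  →[3↦4]→  4^(4 + 1) + 2 = 1026  −1 ⇒ G_2=1025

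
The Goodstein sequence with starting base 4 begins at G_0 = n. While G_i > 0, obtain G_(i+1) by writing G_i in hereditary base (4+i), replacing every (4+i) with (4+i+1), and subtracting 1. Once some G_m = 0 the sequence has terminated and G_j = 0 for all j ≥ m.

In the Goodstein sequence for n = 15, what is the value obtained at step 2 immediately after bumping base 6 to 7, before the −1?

22

(0) 15|_4 = 3·4 + 3 ↦ 3·5 + 3|_5 = 18 ⇒ 17
(1) 17|_5 = 3·5 + 2 ↦ 3·6 + 2|_6 = 20 ⇒ 19
(2) 19|_6 = 3·6 + 1 ↦ 3·7 + 1|_7 = 22 ⇒ 21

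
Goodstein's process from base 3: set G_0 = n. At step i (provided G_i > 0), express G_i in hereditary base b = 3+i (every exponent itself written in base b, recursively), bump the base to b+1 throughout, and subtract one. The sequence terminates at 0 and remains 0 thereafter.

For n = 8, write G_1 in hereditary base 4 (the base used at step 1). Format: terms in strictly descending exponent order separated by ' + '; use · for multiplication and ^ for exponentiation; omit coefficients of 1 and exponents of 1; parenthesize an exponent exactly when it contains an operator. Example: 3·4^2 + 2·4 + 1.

[0] 8 ≡ 2·3 + 2 (base 3). Lift 4: 10. −1: 9.
[1] 9 ≡ 2·4 + 1 (base 4). Lift 5: 11. −1: 10.

2·4 + 1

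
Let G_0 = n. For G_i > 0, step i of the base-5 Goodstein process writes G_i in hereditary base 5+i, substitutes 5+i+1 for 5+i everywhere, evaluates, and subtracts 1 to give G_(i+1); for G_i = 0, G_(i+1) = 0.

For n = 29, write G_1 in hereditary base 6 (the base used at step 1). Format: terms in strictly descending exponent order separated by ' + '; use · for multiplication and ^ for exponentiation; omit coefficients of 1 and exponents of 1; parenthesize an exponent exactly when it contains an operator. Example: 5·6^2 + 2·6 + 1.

i=0: 29 = 5^2 + 4 (b=5); 5→6: 6^2 + 4 = 40; 40−1 = 39
i=1: 39 = 6^2 + 3 (b=6); 6→7: 7^2 + 3 = 52; 52−1 = 51

6^2 + 3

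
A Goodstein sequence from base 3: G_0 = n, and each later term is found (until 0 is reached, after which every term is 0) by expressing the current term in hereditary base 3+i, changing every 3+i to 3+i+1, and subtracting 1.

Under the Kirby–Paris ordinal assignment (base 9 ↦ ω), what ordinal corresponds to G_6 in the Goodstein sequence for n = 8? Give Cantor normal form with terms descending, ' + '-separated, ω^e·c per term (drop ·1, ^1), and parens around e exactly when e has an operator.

G_0=8  [base 3] 2·3 + 2  →[3↦4]→  2·4 + 2 = 10  −1 ⇒ G_1=9
G_1=9  [base 4] 2·4 + 1  →[4↦5]→  2·5 + 1 = 11  −1 ⇒ G_2=10
G_2=10  [base 5] 2·5  →[5↦6]→  2·6 = 12  −1 ⇒ G_3=11
G_3=11  [base 6] 6 + 5  →[6↦7]→  7 + 5 = 12  −1 ⇒ G_4=11
G_4=11  [base 7] 7 + 4  →[7↦8]→  8 + 4 = 12  −1 ⇒ G_5=11
G_5=11  [base 8] 8 + 3  →[8↦9]→  9 + 3 = 12  −1 ⇒ G_6=11
G_6=11  [base 9] 9 + 2  →[9↦10]→  10 + 2 = 12  −1 ⇒ G_7=11

ω + 2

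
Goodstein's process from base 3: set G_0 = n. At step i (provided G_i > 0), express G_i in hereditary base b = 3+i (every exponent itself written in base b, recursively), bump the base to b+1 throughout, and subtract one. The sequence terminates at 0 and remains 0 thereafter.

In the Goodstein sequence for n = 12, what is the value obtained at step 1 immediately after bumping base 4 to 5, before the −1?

28

step 0: 12 = 3^2 + 3; sub 4 for 3: 4^2 + 4; = 20; G_1 = 20−1 = 19
step 1: 19 = 4^2 + 3; sub 5 for 4: 5^2 + 3; = 28; G_2 = 28−1 = 27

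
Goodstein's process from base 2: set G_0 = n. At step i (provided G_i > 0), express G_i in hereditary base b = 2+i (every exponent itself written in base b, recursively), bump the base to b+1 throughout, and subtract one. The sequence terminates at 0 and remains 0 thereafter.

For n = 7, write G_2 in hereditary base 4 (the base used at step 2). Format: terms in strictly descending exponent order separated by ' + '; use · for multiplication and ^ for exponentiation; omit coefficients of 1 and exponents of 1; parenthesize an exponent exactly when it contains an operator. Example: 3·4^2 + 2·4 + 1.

4^4 + 3

[0] 7 ≡ 2^2 + 2 + 1 (base 2). Lift 3: 31. −1: 30.
[1] 30 ≡ 3^3 + 3 (base 3). Lift 4: 260. −1: 259.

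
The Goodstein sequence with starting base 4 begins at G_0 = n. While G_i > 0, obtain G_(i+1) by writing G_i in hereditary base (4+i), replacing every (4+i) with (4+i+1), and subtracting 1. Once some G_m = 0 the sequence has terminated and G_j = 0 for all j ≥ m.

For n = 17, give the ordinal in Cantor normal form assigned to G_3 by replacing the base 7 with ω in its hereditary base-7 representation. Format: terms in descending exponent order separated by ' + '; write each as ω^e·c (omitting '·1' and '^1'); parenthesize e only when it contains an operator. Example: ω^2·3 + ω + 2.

17 —HB4→ 4^2 + 1 —bump→ 5^2 + 1 = 26 —(−1)→ 25
25 —HB5→ 5^2 —bump→ 6^2 = 36 —(−1)→ 35
35 —HB6→ 5·6 + 5 —bump→ 5·7 + 5 = 40 —(−1)→ 39

ω·5 + 4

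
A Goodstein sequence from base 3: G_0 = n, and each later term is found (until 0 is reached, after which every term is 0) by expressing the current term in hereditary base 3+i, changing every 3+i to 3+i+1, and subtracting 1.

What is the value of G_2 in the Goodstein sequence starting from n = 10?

24

[0] 10 ≡ 3^2 + 1 (base 3). Lift 4: 17. −1: 16.
[1] 16 ≡ 4^2 (base 4). Lift 5: 25. −1: 24.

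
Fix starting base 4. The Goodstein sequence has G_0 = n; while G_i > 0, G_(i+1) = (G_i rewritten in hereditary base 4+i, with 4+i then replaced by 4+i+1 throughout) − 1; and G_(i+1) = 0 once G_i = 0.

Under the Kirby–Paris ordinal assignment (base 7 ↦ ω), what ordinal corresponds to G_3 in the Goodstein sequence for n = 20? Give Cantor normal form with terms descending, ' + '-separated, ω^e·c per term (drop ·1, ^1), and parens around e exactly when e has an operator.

20 —HB4→ 4^2 + 4 —bump→ 5^2 + 5 = 30 —(−1)→ 29
29 —HB5→ 5^2 + 4 —bump→ 6^2 + 4 = 40 —(−1)→ 39
39 —HB6→ 6^2 + 3 —bump→ 7^2 + 3 = 52 —(−1)→ 51
51 —HB7→ 7^2 + 2 —bump→ 8^2 + 2 = 66 —(−1)→ 65

ω^2 + 2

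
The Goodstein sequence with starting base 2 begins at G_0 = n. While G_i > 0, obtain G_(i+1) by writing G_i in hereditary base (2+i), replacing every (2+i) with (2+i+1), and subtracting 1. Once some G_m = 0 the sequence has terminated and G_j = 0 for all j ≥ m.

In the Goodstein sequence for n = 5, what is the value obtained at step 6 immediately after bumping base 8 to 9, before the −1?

G_0=5  [base 2] 2^2 + 1  →[2↦3]→  3^3 + 1 = 28  −1 ⇒ G_1=27
G_1=27  [base 3] 3^3  →[3↦4]→  4^4 = 256  −1 ⇒ G_2=255
G_2=255  [base 4] 3·4^3 + 3·4^2 + 3·4 + 3  →[4↦5]→  3·5^3 + 3·5^2 + 3·5 + 3 = 468  −1 ⇒ G_3=467
G_3=467  [base 5] 3·5^3 + 3·5^2 + 3·5 + 2  →[5↦6]→  3·6^3 + 3·6^2 + 3·6 + 2 = 776  −1 ⇒ G_4=775
G_4=775  [base 6] 3·6^3 + 3·6^2 + 3·6 + 1  →[6↦7]→  3·7^3 + 3·7^2 + 3·7 + 1 = 1198  −1 ⇒ G_5=1197
G_5=1197  [base 7] 3·7^3 + 3·7^2 + 3·7  →[7↦8]→  3·8^3 + 3·8^2 + 3·8 = 1752  −1 ⇒ G_6=1751

2455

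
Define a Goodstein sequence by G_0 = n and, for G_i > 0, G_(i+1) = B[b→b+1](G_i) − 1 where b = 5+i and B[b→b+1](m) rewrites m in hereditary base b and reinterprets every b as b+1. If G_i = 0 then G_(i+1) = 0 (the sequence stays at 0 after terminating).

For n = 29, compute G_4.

step 0: 29 = 5^2 + 4; sub 6 for 5: 6^2 + 4; = 40; G_1 = 40−1 = 39
step 1: 39 = 6^2 + 3; sub 7 for 6: 7^2 + 3; = 52; G_2 = 52−1 = 51
step 2: 51 = 7^2 + 2; sub 8 for 7: 8^2 + 2; = 66; G_3 = 66−1 = 65
step 3: 65 = 8^2 + 1; sub 9 for 8: 9^2 + 1; = 82; G_4 = 82−1 = 81
step 4: 81 = 9^2; sub 10 for 9: 10^2; = 100; G_5 = 100−1 = 99

81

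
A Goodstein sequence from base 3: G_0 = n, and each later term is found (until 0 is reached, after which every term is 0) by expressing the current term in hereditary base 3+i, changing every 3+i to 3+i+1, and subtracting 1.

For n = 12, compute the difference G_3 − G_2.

12 —HB3→ 3^2 + 3 —bump→ 4^2 + 4 = 20 —(−1)→ 19
19 —HB4→ 4^2 + 3 —bump→ 5^2 + 3 = 28 —(−1)→ 27
27 —HB5→ 5^2 + 2 —bump→ 6^2 + 2 = 38 —(−1)→ 37

10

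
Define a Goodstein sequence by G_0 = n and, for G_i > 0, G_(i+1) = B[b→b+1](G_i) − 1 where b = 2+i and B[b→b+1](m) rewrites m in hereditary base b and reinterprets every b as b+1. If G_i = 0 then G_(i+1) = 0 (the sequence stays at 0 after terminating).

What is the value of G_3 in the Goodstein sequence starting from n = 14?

18750

G_0 = 14. HB_2(14) = 2^(2 + 1) + 2^2 + 2. Bump = 111. G_1 = 110.
G_1 = 110. HB_3(110) = 3^(3 + 1) + 3^3 + 2. Bump = 1282. G_2 = 1281.
G_2 = 1281. HB_4(1281) = 4^(4 + 1) + 4^4 + 1. Bump = 18751. G_3 = 18750.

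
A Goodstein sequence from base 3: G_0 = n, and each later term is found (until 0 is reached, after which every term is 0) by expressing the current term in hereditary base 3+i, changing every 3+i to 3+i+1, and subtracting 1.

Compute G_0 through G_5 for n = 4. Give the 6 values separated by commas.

4, 4, 4, 3, 2, 1

i=0: 4 = 3 + 1 (b=3); 3→4: 4 + 1 = 5; 5−1 = 4
i=1: 4 = 4 (b=4); 4→5: 5 = 5; 5−1 = 4
i=2: 4 = 4 (b=5); 5→6: 4 = 4; 4−1 = 3
i=3: 3 = 3 (b=6); 6→7: 3 = 3; 3−1 = 2
i=4: 2 = 2 (b=7); 7→8: 2 = 2; 2−1 = 1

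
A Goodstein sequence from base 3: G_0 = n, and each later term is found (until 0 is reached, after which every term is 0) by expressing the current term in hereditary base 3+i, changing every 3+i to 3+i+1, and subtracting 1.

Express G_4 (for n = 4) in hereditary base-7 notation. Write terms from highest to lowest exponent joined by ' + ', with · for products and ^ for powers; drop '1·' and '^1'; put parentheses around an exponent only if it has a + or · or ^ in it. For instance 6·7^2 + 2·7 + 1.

2

i=0: 4 = 3 + 1 (b=3); 3→4: 4 + 1 = 5; 5−1 = 4
i=1: 4 = 4 (b=4); 4→5: 5 = 5; 5−1 = 4
i=2: 4 = 4 (b=5); 5→6: 4 = 4; 4−1 = 3
i=3: 3 = 3 (b=6); 6→7: 3 = 3; 3−1 = 2
i=4: 2 = 2 (b=7); 7→8: 2 = 2; 2−1 = 1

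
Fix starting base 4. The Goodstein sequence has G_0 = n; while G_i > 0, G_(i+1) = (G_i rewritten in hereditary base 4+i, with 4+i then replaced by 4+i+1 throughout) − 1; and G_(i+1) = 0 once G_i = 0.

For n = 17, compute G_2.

base 4: 17 = 4^2 + 1; at 5: 5^2 + 1 = 26; next = 25
base 5: 25 = 5^2; at 6: 6^2 = 36; next = 35
base 6: 35 = 5·6 + 5; at 7: 5·7 + 5 = 40; next = 39

35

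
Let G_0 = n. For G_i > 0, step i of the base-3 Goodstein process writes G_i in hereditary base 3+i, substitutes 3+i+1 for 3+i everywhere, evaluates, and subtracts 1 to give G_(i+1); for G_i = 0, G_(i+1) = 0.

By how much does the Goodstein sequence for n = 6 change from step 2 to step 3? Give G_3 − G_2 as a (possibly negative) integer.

[0] 6 ≡ 2·3 (base 3). Lift 4: 8. −1: 7.
[1] 7 ≡ 4 + 3 (base 4). Lift 5: 8. −1: 7.
[2] 7 ≡ 5 + 2 (base 5). Lift 6: 8. −1: 7.

0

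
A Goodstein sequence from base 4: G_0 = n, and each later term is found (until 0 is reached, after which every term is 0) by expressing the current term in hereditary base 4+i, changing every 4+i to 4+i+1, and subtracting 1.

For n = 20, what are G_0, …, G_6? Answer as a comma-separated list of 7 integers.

i=0: 20 = 4^2 + 4 (b=4); 4→5: 5^2 + 5 = 30; 30−1 = 29
i=1: 29 = 5^2 + 4 (b=5); 5→6: 6^2 + 4 = 40; 40−1 = 39
i=2: 39 = 6^2 + 3 (b=6); 6→7: 7^2 + 3 = 52; 52−1 = 51
i=3: 51 = 7^2 + 2 (b=7); 7→8: 8^2 + 2 = 66; 66−1 = 65
i=4: 65 = 8^2 + 1 (b=8); 8→9: 9^2 + 1 = 82; 82−1 = 81
i=5: 81 = 9^2 (b=9); 9→10: 10^2 = 100; 100−1 = 99

20, 29, 39, 51, 65, 81, 99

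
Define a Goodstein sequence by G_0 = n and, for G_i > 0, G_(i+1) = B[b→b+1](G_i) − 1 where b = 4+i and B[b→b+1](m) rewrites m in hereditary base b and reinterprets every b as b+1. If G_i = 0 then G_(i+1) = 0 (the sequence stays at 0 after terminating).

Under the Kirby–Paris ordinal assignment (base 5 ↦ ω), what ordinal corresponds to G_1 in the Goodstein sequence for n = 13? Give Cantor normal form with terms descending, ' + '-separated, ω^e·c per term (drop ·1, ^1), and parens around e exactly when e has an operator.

13 —HB4→ 3·4 + 1 —bump→ 3·5 + 1 = 16 —(−1)→ 15
15 —HB5→ 3·5 —bump→ 3·6 = 18 —(−1)→ 17

ω·3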